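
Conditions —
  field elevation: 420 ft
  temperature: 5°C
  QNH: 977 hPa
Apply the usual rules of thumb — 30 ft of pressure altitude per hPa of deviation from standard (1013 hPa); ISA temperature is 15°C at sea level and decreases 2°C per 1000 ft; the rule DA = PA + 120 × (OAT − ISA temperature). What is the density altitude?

Pressure altitude = 420 + (1013 − 977) × 30 = 420 + (+1080) = 1500 ft.
ISA temperature at 1500 ft = 15 − 2 × (1500/1000) = 12°C.
ISA deviation = 5 − 12 = -7°C.
Density altitude = 1500 + 120 × (-7) = 660 ft.

660 ft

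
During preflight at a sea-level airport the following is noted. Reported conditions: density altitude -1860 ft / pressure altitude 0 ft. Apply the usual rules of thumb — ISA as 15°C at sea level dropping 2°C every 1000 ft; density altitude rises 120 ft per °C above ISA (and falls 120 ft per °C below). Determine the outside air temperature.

-0.5°C

Density altitude − pressure altitude = -1860 − 0 = -1860 ft.
At 120 ft/°C that is an ISA deviation of -1860/120 = -15.5°C.
ISA temperature at 0 ft = 15 − 2 × (0/1000) = 15°C.
OAT = ISA + deviation = 15 + (-15.5) = -0.5°C.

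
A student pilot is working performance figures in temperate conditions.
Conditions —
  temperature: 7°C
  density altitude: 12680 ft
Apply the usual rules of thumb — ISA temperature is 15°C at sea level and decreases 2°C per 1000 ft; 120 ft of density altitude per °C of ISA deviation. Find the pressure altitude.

11000 ft

DA = PA + 120 × (OAT − (15 − 2·PA/1000)) = PA + 120·OAT − 1800 + 0.24·PA = 1.24·PA + 120·OAT − 1800.
So 1.24·PA = 12680 − 120 × 7 + 1800 = 13640.
PA = 13640 / 1.24 = 11000 ft.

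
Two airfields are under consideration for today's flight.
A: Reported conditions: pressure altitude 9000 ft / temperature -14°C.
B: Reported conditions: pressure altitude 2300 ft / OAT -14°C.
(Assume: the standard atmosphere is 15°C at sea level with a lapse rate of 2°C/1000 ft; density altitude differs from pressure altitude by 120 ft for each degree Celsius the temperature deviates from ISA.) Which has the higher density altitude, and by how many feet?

A: ISA temp = -3°C, deviation -11°C, DA = 9000 + 120 × (-11) = 7680 ft.
B: ISA temp = 10.4°C, deviation -24.4°C, DA = 2300 + 120 × (-24.4) = -628 ft.
A is higher by 7680 − (-628) = 8308 ft.

A by 8308 ft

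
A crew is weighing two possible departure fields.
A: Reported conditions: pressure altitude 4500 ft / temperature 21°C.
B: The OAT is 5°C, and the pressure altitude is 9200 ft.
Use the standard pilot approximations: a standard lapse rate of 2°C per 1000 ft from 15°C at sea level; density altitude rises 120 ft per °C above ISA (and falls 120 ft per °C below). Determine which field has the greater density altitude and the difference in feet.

B by 3908 ft

A: ISA temp = 6°C, deviation +15°C, DA = 4500 + 120 × 15 = 6300 ft.
B: ISA temp = -3.4°C, deviation +8.4°C, DA = 9200 + 120 × 8.4 = 10208 ft.
B is higher by 10208 − 6300 = 3908 ft.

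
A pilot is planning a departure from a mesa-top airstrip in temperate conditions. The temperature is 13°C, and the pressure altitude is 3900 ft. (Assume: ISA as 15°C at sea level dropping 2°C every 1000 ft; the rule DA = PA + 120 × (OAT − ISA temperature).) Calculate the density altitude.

ISA temperature at 3900 ft = 15 − 2 × (3900/1000) = 7.2°C.
ISA deviation = 13 − 7.2 = +5.8°C.
Density altitude = 3900 + 120 × (5.8) = 3900 + (+696) = 4596 ft.

4596 ft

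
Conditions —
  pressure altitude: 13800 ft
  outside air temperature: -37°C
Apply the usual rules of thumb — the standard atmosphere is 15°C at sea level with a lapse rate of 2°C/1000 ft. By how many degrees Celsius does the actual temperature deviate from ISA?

ISA-24.4°C

ISA temperature at 13800 ft = 15 − 2 × (13800/1000) = -12.6°C.
Deviation = OAT − ISA = -37 − (-12.6) = -24.4°C.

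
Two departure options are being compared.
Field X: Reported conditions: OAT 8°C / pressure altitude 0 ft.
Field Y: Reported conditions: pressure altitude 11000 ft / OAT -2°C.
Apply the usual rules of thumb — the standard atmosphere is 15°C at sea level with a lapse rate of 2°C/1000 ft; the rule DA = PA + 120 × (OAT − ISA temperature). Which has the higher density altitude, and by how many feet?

Field Y by 12440 ft

Field X: ISA temp = 15°C, deviation -7°C, DA = 0 + 120 × (-7) = -840 ft.
Field Y: ISA temp = -7°C, deviation +5°C, DA = 11000 + 120 × 5 = 11600 ft.
Field Y is higher by 11600 − (-840) = 12440 ft.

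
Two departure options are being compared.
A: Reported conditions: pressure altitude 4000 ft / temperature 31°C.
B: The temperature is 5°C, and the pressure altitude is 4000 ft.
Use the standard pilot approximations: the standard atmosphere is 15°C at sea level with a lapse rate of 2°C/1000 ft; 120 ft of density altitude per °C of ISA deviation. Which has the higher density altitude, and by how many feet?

A: ISA temp = 7°C, deviation +24°C, DA = 4000 + 120 × 24 = 6880 ft.
B: ISA temp = 7°C, deviation -2°C, DA = 4000 + 120 × (-2) = 3760 ft.
A is higher by 6880 − 3760 = 3120 ft.

A by 3120 ft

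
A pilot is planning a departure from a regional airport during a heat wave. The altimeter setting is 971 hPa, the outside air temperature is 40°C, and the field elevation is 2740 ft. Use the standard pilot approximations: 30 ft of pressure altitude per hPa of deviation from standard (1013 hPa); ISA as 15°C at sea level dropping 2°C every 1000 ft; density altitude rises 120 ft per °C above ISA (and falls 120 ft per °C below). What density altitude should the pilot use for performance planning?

Pressure altitude = 2740 + (1013 − 971) × 30 = 2740 + (+1260) = 4000 ft.
ISA temperature at 4000 ft = 15 − 2 × (4000/1000) = 7°C.
ISA deviation = 40 − 7 = +33°C.
Density altitude = 4000 + 120 × (33) = 7960 ft.

7960 ft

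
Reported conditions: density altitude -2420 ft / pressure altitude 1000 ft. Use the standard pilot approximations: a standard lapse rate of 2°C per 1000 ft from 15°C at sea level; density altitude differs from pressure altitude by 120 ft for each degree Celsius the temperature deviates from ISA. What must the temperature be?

-15.5°C

Density altitude − pressure altitude = -2420 − 1000 = -3420 ft.
At 120 ft/°C that is an ISA deviation of -3420/120 = -28.5°C.
ISA temperature at 1000 ft = 15 − 2 × (1000/1000) = 13°C.
OAT = ISA + deviation = 13 + (-28.5) = -15.5°C.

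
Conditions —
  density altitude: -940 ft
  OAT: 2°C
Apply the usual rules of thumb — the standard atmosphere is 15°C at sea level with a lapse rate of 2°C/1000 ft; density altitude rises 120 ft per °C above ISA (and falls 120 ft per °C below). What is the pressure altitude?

500 ft

DA = PA + 120 × (OAT − (15 − 2·PA/1000)) = PA + 120·OAT − 1800 + 0.24·PA = 1.24·PA + 120·OAT − 1800.
So 1.24·PA = -940 − 120 × 2 + 1800 = 620.
PA = 620 / 1.24 = 500 ft.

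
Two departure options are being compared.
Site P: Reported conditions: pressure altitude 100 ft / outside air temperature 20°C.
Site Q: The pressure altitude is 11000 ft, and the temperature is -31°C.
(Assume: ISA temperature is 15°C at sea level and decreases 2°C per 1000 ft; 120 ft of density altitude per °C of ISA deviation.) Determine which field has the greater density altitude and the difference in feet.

Site Q by 7396 ft

Site P: ISA temp = 14.8°C, deviation +5.2°C, DA = 100 + 120 × 5.2 = 724 ft.
Site Q: ISA temp = -7°C, deviation -24°C, DA = 11000 + 120 × (-24) = 8120 ft.
Site Q is higher by 8120 − 724 = 7396 ft.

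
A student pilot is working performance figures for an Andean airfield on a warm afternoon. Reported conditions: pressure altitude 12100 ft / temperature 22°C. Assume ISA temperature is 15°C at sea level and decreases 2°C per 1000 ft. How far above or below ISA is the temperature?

ISA+31.2°C

ISA temperature at 12100 ft = 15 − 2 × (12100/1000) = -9.2°C.
Deviation = OAT − ISA = 22 − (-9.2) = +31.2°C.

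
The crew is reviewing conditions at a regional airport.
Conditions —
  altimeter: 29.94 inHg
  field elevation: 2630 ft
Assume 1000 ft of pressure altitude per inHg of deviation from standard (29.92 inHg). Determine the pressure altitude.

2610 ft

Pressure correction = (29.92 − 29.94) × 1000 = -20 ft.
Pressure altitude = 2630 + (-20) = 2610 ft.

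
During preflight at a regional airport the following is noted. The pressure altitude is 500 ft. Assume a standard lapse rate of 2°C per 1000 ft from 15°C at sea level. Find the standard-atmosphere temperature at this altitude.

ISA temperature = 15 − 2 × (500/1000) = 15 − 1 = 14°C.

14°C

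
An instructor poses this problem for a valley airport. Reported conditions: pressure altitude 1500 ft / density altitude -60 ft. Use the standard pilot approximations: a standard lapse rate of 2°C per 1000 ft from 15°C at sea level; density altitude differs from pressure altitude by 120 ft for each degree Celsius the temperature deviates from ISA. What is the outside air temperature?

-1°C

Density altitude − pressure altitude = -60 − 1500 = -1560 ft.
At 120 ft/°C that is an ISA deviation of -1560/120 = -13°C.
ISA temperature at 1500 ft = 15 − 2 × (1500/1000) = 12°C.
OAT = ISA + deviation = 12 + (-13) = -1°C.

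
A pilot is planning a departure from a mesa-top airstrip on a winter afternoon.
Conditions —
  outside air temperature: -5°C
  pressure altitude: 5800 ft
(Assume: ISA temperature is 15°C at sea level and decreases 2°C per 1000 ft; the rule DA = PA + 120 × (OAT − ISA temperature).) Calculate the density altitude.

4792 ft

ISA temperature at 5800 ft = 15 − 2 × (5800/1000) = 3.4°C.
ISA deviation = -5 − 3.4 = -8.4°C.
Density altitude = 5800 + 120 × (-8.4) = 5800 + (-1008) = 4792 ft.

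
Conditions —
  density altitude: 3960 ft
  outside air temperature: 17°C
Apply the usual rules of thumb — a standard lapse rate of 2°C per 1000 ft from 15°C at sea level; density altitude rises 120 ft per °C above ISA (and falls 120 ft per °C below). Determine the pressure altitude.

DA = PA + 120 × (OAT − (15 − 2·PA/1000)) = PA + 120·OAT − 1800 + 0.24·PA = 1.24·PA + 120·OAT − 1800.
So 1.24·PA = 3960 − 120 × 17 + 1800 = 3720.
PA = 3720 / 1.24 = 3000 ft.

3000 ft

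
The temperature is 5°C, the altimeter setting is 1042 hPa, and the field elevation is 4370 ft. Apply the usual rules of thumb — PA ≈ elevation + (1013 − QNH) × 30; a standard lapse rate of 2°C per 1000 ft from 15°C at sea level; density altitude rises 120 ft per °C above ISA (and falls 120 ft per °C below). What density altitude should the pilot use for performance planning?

3140 ft

Pressure altitude = 4370 + (1013 − 1042) × 30 = 4370 + (-870) = 3500 ft.
ISA temperature at 3500 ft = 15 − 2 × (3500/1000) = 8°C.
ISA deviation = 5 − 8 = -3°C.
Density altitude = 3500 + 120 × (-3) = 3140 ft.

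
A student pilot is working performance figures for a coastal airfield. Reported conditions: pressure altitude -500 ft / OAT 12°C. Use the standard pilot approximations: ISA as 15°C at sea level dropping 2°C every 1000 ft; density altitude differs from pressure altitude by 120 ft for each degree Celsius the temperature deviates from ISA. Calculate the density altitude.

-980 ft

ISA temperature at -500 ft = 15 − 2 × (-500/1000) = 16°C.
ISA deviation = 12 − 16 = -4°C.
Density altitude = -500 + 120 × (-4) = -500 + (-480) = -980 ft.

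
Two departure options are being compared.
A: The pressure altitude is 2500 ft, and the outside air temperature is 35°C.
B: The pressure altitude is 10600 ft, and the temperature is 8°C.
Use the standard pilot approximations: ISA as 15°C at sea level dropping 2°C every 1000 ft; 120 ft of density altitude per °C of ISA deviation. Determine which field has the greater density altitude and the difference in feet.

B by 6804 ft

A: ISA temp = 10°C, deviation +25°C, DA = 2500 + 120 × 25 = 5500 ft.
B: ISA temp = -6.2°C, deviation +14.2°C, DA = 10600 + 120 × 14.2 = 12304 ft.
B is higher by 12304 − 5500 = 6804 ft.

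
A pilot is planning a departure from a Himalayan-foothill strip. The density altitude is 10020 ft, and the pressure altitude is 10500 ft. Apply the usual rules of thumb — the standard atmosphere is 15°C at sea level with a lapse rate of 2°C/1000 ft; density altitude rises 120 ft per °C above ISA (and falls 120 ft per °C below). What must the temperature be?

-10°C

Density altitude − pressure altitude = 10020 − 10500 = -480 ft.
At 120 ft/°C that is an ISA deviation of -480/120 = -4°C.
ISA temperature at 10500 ft = 15 − 2 × (10500/1000) = -6°C.
OAT = ISA + deviation = -6 + (-4) = -10°C.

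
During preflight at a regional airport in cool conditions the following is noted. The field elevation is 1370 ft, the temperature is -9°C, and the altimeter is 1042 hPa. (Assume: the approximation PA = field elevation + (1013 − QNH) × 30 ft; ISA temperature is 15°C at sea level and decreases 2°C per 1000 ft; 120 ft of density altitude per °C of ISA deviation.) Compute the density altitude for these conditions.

-2260 ft

Pressure altitude = 1370 + (1013 − 1042) × 30 = 1370 + (-870) = 500 ft.
ISA temperature at 500 ft = 15 − 2 × (500/1000) = 14°C.
ISA deviation = -9 − 14 = -23°C.
Density altitude = 500 + 120 × (-23) = -2260 ft.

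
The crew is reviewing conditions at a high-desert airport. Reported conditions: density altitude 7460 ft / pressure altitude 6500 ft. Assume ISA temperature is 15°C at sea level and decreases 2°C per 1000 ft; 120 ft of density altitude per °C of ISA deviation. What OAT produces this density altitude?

10°C

Density altitude − pressure altitude = 7460 − 6500 = +960 ft.
At 120 ft/°C that is an ISA deviation of 960/120 = +8°C.
ISA temperature at 6500 ft = 15 − 2 × (6500/1000) = 2°C.
OAT = ISA + deviation = 2 + (+8) = 10°C.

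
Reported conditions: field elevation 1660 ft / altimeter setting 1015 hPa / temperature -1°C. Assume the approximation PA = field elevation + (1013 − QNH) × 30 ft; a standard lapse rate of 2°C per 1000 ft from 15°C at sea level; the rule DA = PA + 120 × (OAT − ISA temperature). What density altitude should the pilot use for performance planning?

64 ft

Pressure altitude = 1660 + (1013 − 1015) × 30 = 1660 + (-60) = 1600 ft.
ISA temperature at 1600 ft = 15 − 2 × (1600/1000) = 11.8°C.
ISA deviation = -1 − 11.8 = -12.8°C.
Density altitude = 1600 + 120 × (-12.8) = 64 ft.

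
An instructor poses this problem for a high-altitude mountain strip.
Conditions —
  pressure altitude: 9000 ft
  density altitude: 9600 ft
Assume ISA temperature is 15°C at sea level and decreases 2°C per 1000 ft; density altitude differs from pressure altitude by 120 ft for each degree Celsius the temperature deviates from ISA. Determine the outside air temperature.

Density altitude − pressure altitude = 9600 − 9000 = +600 ft.
At 120 ft/°C that is an ISA deviation of 600/120 = +5°C.
ISA temperature at 9000 ft = 15 − 2 × (9000/1000) = -3°C.
OAT = ISA + deviation = -3 + (+5) = 2°C.

2°C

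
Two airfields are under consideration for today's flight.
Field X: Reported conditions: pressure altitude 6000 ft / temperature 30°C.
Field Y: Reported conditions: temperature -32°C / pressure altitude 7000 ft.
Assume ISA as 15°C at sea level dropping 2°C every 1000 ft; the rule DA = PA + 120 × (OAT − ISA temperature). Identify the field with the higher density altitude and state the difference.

Field X by 6200 ft

Field X: ISA temp = 3°C, deviation +27°C, DA = 6000 + 120 × 27 = 9240 ft.
Field Y: ISA temp = 1°C, deviation -33°C, DA = 7000 + 120 × (-33) = 3040 ft.
Field X is higher by 9240 − 3040 = 6200 ft.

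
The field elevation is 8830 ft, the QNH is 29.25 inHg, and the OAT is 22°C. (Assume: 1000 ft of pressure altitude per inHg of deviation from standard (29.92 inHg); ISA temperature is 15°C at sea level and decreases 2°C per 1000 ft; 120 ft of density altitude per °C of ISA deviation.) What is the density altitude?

12620 ft

Pressure altitude = 8830 + (29.92 − 29.25) × 1000 = 8830 + (+670) = 9500 ft.
ISA temperature at 9500 ft = 15 − 2 × (9500/1000) = -4°C.
ISA deviation = 22 − (-4) = +26°C.
Density altitude = 9500 + 120 × (26) = 12620 ft.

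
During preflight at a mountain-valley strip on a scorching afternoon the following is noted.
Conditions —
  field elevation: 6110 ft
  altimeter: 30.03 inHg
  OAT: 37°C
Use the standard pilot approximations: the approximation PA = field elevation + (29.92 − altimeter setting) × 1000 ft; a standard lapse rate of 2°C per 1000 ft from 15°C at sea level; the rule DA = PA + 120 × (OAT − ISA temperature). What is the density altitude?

10080 ft

Pressure altitude = 6110 + (29.92 − 30.03) × 1000 = 6110 + (-110) = 6000 ft.
ISA temperature at 6000 ft = 15 − 2 × (6000/1000) = 3°C.
ISA deviation = 37 − 3 = +34°C.
Density altitude = 6000 + 120 × (34) = 10080 ft.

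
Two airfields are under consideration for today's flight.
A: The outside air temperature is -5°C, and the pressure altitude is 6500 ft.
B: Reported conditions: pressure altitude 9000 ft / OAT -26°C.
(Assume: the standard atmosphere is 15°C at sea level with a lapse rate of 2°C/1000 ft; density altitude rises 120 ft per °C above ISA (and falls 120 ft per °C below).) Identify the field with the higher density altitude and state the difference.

A: ISA temp = 2°C, deviation -7°C, DA = 6500 + 120 × (-7) = 5660 ft.
B: ISA temp = -3°C, deviation -23°C, DA = 9000 + 120 × (-23) = 6240 ft.
B is higher by 6240 − 5660 = 580 ft.

B by 580 ft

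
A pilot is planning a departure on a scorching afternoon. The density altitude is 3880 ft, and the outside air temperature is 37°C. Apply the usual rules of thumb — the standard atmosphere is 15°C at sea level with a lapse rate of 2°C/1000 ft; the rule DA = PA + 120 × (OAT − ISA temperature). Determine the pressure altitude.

DA = PA + 120 × (OAT − (15 − 2·PA/1000)) = PA + 120·OAT − 1800 + 0.24·PA = 1.24·PA + 120·OAT − 1800.
So 1.24·PA = 3880 − 120 × 37 + 1800 = 1240.
PA = 1240 / 1.24 = 1000 ft.

1000 ft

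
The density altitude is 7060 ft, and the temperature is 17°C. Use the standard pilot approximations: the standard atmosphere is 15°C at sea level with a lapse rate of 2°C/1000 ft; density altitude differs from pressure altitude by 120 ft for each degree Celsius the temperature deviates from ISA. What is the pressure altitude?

DA = PA + 120 × (OAT − (15 − 2·PA/1000)) = PA + 120·OAT − 1800 + 0.24·PA = 1.24·PA + 120·OAT − 1800.
So 1.24·PA = 7060 − 120 × 17 + 1800 = 6820.
PA = 6820 / 1.24 = 5500 ft.

5500 ft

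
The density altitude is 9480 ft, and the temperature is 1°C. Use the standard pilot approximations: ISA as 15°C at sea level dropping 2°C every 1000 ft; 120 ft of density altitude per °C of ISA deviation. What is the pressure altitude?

9000 ft

DA = PA + 120 × (OAT − (15 − 2·PA/1000)) = PA + 120·OAT − 1800 + 0.24·PA = 1.24·PA + 120·OAT − 1800.
So 1.24·PA = 9480 − 120 × 1 + 1800 = 11160.
PA = 11160 / 1.24 = 9000 ft.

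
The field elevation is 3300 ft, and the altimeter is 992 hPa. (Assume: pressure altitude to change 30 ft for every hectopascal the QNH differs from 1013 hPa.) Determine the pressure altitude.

Pressure correction = (1013 − 992) × 30 = +630 ft.
Pressure altitude = 3300 + (+630) = 3930 ft.

3930 ft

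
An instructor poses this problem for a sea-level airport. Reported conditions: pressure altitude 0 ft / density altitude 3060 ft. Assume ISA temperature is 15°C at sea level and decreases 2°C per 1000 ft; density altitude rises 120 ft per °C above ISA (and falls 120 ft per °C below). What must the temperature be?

Density altitude − pressure altitude = 3060 − 0 = +3060 ft.
At 120 ft/°C that is an ISA deviation of 3060/120 = +25.5°C.
ISA temperature at 0 ft = 15 − 2 × (0/1000) = 15°C.
OAT = ISA + deviation = 15 + (+25.5) = 40.5°C.

40.5°C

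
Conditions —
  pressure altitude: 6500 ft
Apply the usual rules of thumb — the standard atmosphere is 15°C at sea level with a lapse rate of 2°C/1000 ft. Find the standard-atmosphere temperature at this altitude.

2°C

ISA temperature = 15 − 2 × (6500/1000) = 15 − 13 = 2°C.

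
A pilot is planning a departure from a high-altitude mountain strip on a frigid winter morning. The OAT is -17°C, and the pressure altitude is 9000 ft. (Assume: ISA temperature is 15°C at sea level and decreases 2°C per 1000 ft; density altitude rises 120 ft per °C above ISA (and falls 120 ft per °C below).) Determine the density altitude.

7320 ft

ISA temperature at 9000 ft = 15 − 2 × (9000/1000) = -3°C.
ISA deviation = -17 − (-3) = -14°C.
Density altitude = 9000 + 120 × (-14) = 9000 + (-1680) = 7320 ft.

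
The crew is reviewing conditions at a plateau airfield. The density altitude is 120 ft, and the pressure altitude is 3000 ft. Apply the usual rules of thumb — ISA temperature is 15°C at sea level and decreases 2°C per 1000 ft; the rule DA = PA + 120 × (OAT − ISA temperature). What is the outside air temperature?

-15°C

Density altitude − pressure altitude = 120 − 3000 = -2880 ft.
At 120 ft/°C that is an ISA deviation of -2880/120 = -24°C.
ISA temperature at 3000 ft = 15 − 2 × (3000/1000) = 9°C.
OAT = ISA + deviation = 9 + (-24) = -15°C.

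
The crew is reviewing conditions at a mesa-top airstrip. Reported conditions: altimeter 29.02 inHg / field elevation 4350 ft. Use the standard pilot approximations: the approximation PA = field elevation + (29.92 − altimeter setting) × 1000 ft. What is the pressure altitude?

5250 ft

Pressure correction = (29.92 − 29.02) × 1000 = +900 ft.
Pressure altitude = 4350 + (+900) = 5250 ft.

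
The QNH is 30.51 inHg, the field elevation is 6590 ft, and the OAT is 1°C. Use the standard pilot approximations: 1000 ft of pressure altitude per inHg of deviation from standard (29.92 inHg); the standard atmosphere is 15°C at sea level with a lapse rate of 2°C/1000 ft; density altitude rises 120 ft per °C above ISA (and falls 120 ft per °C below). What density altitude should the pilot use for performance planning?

5760 ft

Pressure altitude = 6590 + (29.92 − 30.51) × 1000 = 6590 + (-590) = 6000 ft.
ISA temperature at 6000 ft = 15 − 2 × (6000/1000) = 3°C.
ISA deviation = 1 − 3 = -2°C.
Density altitude = 6000 + 120 × (-2) = 5760 ft.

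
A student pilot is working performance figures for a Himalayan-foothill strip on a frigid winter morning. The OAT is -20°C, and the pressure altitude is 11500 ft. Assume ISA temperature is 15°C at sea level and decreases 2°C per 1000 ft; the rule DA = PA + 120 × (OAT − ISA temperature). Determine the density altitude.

10060 ft

ISA temperature at 11500 ft = 15 − 2 × (11500/1000) = -8°C.
ISA deviation = -20 − (-8) = -12°C.
Density altitude = 11500 + 120 × (-12) = 11500 + (-1440) = 10060 ft.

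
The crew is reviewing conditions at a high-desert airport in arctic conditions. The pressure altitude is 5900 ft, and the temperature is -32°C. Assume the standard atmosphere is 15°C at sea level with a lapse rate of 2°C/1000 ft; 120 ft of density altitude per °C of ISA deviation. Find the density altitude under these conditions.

ISA temperature at 5900 ft = 15 − 2 × (5900/1000) = 3.2°C.
ISA deviation = -32 − 3.2 = -35.2°C.
Density altitude = 5900 + 120 × (-35.2) = 5900 + (-4224) = 1676 ft.

1676 ft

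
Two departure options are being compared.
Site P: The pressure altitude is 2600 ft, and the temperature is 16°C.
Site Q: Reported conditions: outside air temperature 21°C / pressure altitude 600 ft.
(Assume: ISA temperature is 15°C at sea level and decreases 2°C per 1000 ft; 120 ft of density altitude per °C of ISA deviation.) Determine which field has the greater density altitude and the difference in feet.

Site P by 1880 ft

Site P: ISA temp = 9.8°C, deviation +6.2°C, DA = 2600 + 120 × 6.2 = 3344 ft.
Site Q: ISA temp = 13.8°C, deviation +7.2°C, DA = 600 + 120 × 7.2 = 1464 ft.
Site P is higher by 3344 − 1464 = 1880 ft.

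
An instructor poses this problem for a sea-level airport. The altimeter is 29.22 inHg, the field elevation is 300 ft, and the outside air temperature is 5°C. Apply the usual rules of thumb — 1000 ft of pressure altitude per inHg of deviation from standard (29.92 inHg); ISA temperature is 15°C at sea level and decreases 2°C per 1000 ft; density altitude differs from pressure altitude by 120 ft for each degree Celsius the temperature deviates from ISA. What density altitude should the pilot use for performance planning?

Pressure altitude = 300 + (29.92 − 29.22) × 1000 = 300 + (+700) = 1000 ft.
ISA temperature at 1000 ft = 15 − 2 × (1000/1000) = 13°C.
ISA deviation = 5 − 13 = -8°C.
Density altitude = 1000 + 120 × (-8) = 40 ft.

40 ft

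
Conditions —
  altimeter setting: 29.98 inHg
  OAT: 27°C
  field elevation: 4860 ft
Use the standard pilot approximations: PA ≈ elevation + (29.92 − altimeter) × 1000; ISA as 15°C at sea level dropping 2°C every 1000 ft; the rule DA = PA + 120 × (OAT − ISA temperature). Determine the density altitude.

Pressure altitude = 4860 + (29.92 − 29.98) × 1000 = 4860 + (-60) = 4800 ft.
ISA temperature at 4800 ft = 15 − 2 × (4800/1000) = 5.4°C.
ISA deviation = 27 − 5.4 = +21.6°C.
Density altitude = 4800 + 120 × (21.6) = 7392 ft.

7392 ft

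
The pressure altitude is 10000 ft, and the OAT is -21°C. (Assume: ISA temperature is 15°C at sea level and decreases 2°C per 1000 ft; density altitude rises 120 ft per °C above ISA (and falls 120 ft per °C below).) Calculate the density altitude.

ISA temperature at 10000 ft = 15 − 2 × (10000/1000) = -5°C.
ISA deviation = -21 − (-5) = -16°C.
Density altitude = 10000 + 120 × (-16) = 10000 + (-1920) = 8080 ft.

8080 ft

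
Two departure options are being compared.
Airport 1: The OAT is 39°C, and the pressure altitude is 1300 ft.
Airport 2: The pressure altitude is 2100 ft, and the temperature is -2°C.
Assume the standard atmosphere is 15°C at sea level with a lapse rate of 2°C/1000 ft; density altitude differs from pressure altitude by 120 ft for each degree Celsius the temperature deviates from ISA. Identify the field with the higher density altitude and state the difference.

Airport 1 by 3928 ft

Airport 1: ISA temp = 12.4°C, deviation +26.6°C, DA = 1300 + 120 × 26.6 = 4492 ft.
Airport 2: ISA temp = 10.8°C, deviation -12.8°C, DA = 2100 + 120 × (-12.8) = 564 ft.
Airport 1 is higher by 4492 − 564 = 3928 ft.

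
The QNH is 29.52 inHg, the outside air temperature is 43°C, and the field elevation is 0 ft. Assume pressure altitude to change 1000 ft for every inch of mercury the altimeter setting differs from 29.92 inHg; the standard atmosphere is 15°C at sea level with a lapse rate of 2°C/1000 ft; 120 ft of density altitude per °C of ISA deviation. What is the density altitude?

3856 ft

Pressure altitude = 0 + (29.92 − 29.52) × 1000 = 0 + (+400) = 400 ft.
ISA temperature at 400 ft = 15 − 2 × (400/1000) = 14.2°C.
ISA deviation = 43 − 14.2 = +28.8°C.
Density altitude = 400 + 120 × (28.8) = 3856 ft.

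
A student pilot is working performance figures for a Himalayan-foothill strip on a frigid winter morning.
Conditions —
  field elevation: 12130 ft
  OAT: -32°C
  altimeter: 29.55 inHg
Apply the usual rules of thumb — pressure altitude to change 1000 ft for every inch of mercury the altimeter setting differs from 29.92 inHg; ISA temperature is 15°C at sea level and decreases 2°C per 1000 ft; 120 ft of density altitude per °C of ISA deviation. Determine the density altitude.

9860 ft

Pressure altitude = 12130 + (29.92 − 29.55) × 1000 = 12130 + (+370) = 12500 ft.
ISA temperature at 12500 ft = 15 − 2 × (12500/1000) = -10°C.
ISA deviation = -32 − (-10) = -22°C.
Density altitude = 12500 + 120 × (-22) = 9860 ft.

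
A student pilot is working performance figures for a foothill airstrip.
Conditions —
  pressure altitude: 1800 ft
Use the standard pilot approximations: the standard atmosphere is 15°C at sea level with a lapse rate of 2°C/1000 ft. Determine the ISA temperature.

ISA temperature = 15 − 2 × (1800/1000) = 15 − 3.6 = 11.4°C.

11.4°C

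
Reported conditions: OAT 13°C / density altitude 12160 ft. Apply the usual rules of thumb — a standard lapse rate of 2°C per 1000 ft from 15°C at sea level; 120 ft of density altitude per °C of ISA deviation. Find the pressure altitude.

10000 ft

DA = PA + 120 × (OAT − (15 − 2·PA/1000)) = PA + 120·OAT − 1800 + 0.24·PA = 1.24·PA + 120·OAT − 1800.
So 1.24·PA = 12160 − 120 × 13 + 1800 = 12400.
PA = 12400 / 1.24 = 10000 ft.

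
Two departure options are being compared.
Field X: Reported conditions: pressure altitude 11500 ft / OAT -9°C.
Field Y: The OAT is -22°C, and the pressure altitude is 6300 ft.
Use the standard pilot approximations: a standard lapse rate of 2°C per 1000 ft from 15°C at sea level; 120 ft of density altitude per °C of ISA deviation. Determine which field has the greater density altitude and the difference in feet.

Field X by 8008 ft

Field X: ISA temp = -8°C, deviation -1°C, DA = 11500 + 120 × (-1) = 11380 ft.
Field Y: ISA temp = 2.4°C, deviation -24.4°C, DA = 6300 + 120 × (-24.4) = 3372 ft.
Field X is higher by 11380 − 3372 = 8008 ft.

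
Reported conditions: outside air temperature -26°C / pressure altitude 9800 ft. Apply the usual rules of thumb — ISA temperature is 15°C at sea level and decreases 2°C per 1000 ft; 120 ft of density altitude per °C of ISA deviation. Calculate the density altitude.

7232 ft

ISA temperature at 9800 ft = 15 − 2 × (9800/1000) = -4.6°C.
ISA deviation = -26 − (-4.6) = -21.4°C.
Density altitude = 9800 + 120 × (-21.4) = 9800 + (-2568) = 7232 ft.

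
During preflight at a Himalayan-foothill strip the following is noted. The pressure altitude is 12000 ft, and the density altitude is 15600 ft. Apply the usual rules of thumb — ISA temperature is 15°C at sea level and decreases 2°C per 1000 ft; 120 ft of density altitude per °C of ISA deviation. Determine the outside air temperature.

Density altitude − pressure altitude = 15600 − 12000 = +3600 ft.
At 120 ft/°C that is an ISA deviation of 3600/120 = +30°C.
ISA temperature at 12000 ft = 15 − 2 × (12000/1000) = -9°C.
OAT = ISA + deviation = -9 + (+30) = 21°C.

21°C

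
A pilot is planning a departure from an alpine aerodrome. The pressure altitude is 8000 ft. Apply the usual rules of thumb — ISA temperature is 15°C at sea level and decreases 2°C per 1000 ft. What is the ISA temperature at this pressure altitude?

-1°C

ISA temperature = 15 − 2 × (8000/1000) = 15 − 16 = -1°C.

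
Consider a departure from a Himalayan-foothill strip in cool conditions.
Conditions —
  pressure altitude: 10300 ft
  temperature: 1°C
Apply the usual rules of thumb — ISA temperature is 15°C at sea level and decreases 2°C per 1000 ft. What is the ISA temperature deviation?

ISA temperature at 10300 ft = 15 − 2 × (10300/1000) = -5.6°C.
Deviation = OAT − ISA = 1 − (-5.6) = +6.6°C.

ISA+6.6°C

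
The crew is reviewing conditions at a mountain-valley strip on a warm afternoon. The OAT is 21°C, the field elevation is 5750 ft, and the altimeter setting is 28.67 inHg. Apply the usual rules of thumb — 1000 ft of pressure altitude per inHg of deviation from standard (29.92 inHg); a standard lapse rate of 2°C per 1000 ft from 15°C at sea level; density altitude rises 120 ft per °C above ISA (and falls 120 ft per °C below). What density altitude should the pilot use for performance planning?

Pressure altitude = 5750 + (29.92 − 28.67) × 1000 = 5750 + (+1250) = 7000 ft.
ISA temperature at 7000 ft = 15 − 2 × (7000/1000) = 1°C.
ISA deviation = 21 − 1 = +20°C.
Density altitude = 7000 + 120 × (20) = 9400 ft.

9400 ft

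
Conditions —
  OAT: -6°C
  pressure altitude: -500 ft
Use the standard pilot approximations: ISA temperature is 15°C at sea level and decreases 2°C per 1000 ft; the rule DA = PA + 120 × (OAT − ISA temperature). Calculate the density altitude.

ISA temperature at -500 ft = 15 − 2 × (-500/1000) = 16°C.
ISA deviation = -6 − 16 = -22°C.
Density altitude = -500 + 120 × (-22) = -500 + (-2640) = -3140 ft.

-3140 ft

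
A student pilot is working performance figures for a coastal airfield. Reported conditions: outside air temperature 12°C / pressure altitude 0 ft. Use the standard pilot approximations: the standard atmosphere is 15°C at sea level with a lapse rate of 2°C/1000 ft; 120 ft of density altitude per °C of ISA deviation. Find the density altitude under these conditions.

-360 ft

ISA temperature at 0 ft = 15 − 2 × (0/1000) = 15°C.
ISA deviation = 12 − 15 = -3°C.
Density altitude = 0 + 120 × (-3) = 0 + (-360) = -360 ft.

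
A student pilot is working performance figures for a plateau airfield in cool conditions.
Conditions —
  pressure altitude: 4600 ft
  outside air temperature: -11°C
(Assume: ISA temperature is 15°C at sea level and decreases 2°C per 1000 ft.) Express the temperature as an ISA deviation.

ISA temperature at 4600 ft = 15 − 2 × (4600/1000) = 5.8°C.
Deviation = OAT − ISA = -11 − 5.8 = -16.8°C.

ISA-16.8°C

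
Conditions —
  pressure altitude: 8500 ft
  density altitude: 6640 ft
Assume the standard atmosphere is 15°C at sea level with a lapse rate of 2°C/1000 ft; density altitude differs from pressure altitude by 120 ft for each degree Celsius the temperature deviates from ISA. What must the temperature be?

-17.5°C

Density altitude − pressure altitude = 6640 − 8500 = -1860 ft.
At 120 ft/°C that is an ISA deviation of -1860/120 = -15.5°C.
ISA temperature at 8500 ft = 15 − 2 × (8500/1000) = -2°C.
OAT = ISA + deviation = -2 + (-15.5) = -17.5°C.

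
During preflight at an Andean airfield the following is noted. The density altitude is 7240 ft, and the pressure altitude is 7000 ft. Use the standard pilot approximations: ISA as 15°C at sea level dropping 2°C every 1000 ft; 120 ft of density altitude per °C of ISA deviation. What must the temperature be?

3°C

Density altitude − pressure altitude = 7240 − 7000 = +240 ft.
At 120 ft/°C that is an ISA deviation of 240/120 = +2°C.
ISA temperature at 7000 ft = 15 − 2 × (7000/1000) = 1°C.
OAT = ISA + deviation = 1 + (+2) = 3°C.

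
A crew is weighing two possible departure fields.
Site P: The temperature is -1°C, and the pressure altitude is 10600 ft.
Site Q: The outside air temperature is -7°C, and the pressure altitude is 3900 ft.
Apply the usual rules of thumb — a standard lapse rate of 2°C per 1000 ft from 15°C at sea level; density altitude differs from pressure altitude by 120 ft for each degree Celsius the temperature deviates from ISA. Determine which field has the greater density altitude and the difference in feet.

Site P by 9028 ft

Site P: ISA temp = -6.2°C, deviation +5.2°C, DA = 10600 + 120 × 5.2 = 11224 ft.
Site Q: ISA temp = 7.2°C, deviation -14.2°C, DA = 3900 + 120 × (-14.2) = 2196 ft.
Site P is higher by 11224 − 2196 = 9028 ft.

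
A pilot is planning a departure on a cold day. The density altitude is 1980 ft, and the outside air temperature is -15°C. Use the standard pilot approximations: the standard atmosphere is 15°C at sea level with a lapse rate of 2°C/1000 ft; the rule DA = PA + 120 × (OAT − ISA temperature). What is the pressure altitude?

4500 ft

DA = PA + 120 × (OAT − (15 − 2·PA/1000)) = PA + 120·OAT − 1800 + 0.24·PA = 1.24·PA + 120·OAT − 1800.
So 1.24·PA = 1980 − 120 × (-15) + 1800 = 5580.
PA = 5580 / 1.24 = 4500 ft.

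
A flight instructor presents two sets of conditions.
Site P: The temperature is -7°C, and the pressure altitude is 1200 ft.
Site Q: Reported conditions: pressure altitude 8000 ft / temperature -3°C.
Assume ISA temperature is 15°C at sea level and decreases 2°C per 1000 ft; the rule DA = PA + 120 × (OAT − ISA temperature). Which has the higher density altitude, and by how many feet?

Site Q by 8912 ft

Site P: ISA temp = 12.6°C, deviation -19.6°C, DA = 1200 + 120 × (-19.6) = -1152 ft.
Site Q: ISA temp = -1°C, deviation -2°C, DA = 8000 + 120 × (-2) = 7760 ft.
Site Q is higher by 7760 − (-1152) = 8912 ft.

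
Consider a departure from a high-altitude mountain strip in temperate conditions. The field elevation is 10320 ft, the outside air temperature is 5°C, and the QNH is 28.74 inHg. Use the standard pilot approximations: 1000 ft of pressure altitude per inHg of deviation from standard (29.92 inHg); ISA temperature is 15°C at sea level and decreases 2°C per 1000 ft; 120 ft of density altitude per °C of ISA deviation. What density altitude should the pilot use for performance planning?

13060 ft

Pressure altitude = 10320 + (29.92 − 28.74) × 1000 = 10320 + (+1180) = 11500 ft.
ISA temperature at 11500 ft = 15 − 2 × (11500/1000) = -8°C.
ISA deviation = 5 − (-8) = +13°C.
Density altitude = 11500 + 120 × (13) = 13060 ft.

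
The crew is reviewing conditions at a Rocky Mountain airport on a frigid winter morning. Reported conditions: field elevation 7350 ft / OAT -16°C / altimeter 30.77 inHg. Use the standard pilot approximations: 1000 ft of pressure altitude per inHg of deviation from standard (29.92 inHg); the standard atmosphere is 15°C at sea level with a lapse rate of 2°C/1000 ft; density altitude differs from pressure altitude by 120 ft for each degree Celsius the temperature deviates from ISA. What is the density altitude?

4340 ft

Pressure altitude = 7350 + (29.92 − 30.77) × 1000 = 7350 + (-850) = 6500 ft.
ISA temperature at 6500 ft = 15 − 2 × (6500/1000) = 2°C.
ISA deviation = -16 − 2 = -18°C.
Density altitude = 6500 + 120 × (-18) = 4340 ft.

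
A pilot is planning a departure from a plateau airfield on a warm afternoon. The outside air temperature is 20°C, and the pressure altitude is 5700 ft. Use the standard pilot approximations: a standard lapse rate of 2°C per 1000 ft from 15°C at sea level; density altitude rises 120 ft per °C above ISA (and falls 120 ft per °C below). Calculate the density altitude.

7668 ft

ISA temperature at 5700 ft = 15 − 2 × (5700/1000) = 3.6°C.
ISA deviation = 20 − 3.6 = +16.4°C.
Density altitude = 5700 + 120 × (16.4) = 5700 + (+1968) = 7668 ft.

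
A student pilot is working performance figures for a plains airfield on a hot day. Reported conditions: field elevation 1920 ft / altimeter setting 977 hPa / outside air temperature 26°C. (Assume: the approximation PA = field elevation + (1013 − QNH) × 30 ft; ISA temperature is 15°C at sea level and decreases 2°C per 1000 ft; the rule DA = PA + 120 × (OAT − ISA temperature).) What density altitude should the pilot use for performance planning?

Pressure altitude = 1920 + (1013 − 977) × 30 = 1920 + (+1080) = 3000 ft.
ISA temperature at 3000 ft = 15 − 2 × (3000/1000) = 9°C.
ISA deviation = 26 − 9 = +17°C.
Density altitude = 3000 + 120 × (17) = 5040 ft.

5040 ft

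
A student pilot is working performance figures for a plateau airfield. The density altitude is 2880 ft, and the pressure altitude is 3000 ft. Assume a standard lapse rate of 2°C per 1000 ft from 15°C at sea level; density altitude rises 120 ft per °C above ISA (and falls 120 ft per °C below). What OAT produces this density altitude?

Density altitude − pressure altitude = 2880 − 3000 = -120 ft.
At 120 ft/°C that is an ISA deviation of -120/120 = -1°C.
ISA temperature at 3000 ft = 15 − 2 × (3000/1000) = 9°C.
OAT = ISA + deviation = 9 + (-1) = 8°C.

8°C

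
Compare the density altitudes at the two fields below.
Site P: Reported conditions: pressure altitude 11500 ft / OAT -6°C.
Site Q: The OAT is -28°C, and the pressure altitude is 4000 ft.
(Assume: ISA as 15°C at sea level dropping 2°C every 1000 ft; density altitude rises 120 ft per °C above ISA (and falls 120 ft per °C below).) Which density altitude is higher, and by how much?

Site P: ISA temp = -8°C, deviation +2°C, DA = 11500 + 120 × 2 = 11740 ft.
Site Q: ISA temp = 7°C, deviation -35°C, DA = 4000 + 120 × (-35) = -200 ft.
Site P is higher by 11740 − (-200) = 11940 ft.

Site P by 11940 ft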